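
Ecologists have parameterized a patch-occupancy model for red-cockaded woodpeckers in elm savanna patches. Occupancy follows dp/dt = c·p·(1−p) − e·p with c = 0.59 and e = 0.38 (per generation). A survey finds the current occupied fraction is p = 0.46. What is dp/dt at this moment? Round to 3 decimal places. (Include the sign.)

Colonization term: c·p·(1−p) = 0.59×0.46×0.5400 = 0.14656.
Extinction term: e·p = 0.17480.
dp/dt = 0.14656 − 0.17480 = -0.02824.

-0.028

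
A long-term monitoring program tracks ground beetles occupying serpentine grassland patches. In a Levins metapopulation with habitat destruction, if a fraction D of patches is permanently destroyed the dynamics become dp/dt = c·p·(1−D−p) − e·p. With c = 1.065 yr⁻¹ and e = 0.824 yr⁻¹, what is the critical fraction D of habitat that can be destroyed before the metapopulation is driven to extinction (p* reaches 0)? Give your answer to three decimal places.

0.226

The nontrivial equilibrium is p* = (1−D) − e/c; extinction occurs when this hits zero.
So D_crit = 1 − e/c = 1 − 0.824/1.065 = 1 − 0.7737 = 0.2263.
Note this equals the original equilibrium occupancy — the Levins extinction-debt result.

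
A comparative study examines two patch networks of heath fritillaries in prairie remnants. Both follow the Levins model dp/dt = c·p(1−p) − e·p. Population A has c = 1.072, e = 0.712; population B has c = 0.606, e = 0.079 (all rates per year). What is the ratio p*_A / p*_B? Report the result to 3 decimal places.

0.386

A: p*_A = 1 − 0.712/1.072 = 0.3358.
B: p*_B = 1 − 0.079/0.606 = 0.8696.
p*_A / p*_B = 0.3358/0.8696 = 0.3862.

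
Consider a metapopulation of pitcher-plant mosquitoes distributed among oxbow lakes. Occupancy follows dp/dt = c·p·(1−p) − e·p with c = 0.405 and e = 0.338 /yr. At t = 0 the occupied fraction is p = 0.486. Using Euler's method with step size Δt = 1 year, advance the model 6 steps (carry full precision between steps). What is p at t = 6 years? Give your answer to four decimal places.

Update rule: p ← p + [c·p·(1−p) − e·p]·Δt with Δt = 1.
p: 0.48600 → 0.42290  (Δp = -0.06310)
p: 0.42290 → 0.37880  (Δp = -0.04410)
p: 0.37880 → 0.34607  (Δp = -0.03273)
p: 0.34607 → 0.32075  (Δp = -0.02532)
p: 0.32075 → 0.30058  (Δp = -0.02018)
p: 0.30058 → 0.28412  (Δp = -0.01645)

0.2841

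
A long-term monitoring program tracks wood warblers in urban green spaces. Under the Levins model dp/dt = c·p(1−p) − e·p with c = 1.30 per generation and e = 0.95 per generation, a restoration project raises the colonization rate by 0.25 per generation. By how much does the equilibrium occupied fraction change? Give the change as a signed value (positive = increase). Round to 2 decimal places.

0.12

Before: p* = 1 − 0.95/1.30 = 0.2692.
After the change, c = 1.55, e = 0.95, so p* = 1 − 0.95/1.55 = 0.3871.
Δp* = 0.3871 − 0.2692 = +0.1179.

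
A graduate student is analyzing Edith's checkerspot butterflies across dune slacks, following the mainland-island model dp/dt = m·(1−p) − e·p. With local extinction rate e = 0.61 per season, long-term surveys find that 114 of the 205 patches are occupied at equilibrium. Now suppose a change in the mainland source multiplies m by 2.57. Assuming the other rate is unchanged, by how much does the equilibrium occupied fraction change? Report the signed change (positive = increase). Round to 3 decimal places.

Observed p* = 114/205 = 0.55610.
Balance m(1−p*) = e·p* gives m = e·p*/(1−p*) = 0.61×0.55610/0.44390 = 0.76418.
New p* = m/(m+e) = 1.96394/(1.96394+0.61000) = 0.76301.
Δp* = 0.76301 − 0.55610 = +0.20691.

0.207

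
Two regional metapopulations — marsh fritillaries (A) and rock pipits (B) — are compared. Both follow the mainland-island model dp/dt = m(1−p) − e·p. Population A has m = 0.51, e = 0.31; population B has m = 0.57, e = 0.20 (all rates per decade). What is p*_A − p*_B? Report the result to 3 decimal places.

A: p*_A = m/(m+e) = 0.51/0.8200 = 0.6220.
B: p*_B = 0.57/0.7700 = 0.7403.
p*_A − p*_B = 0.6220 − 0.7403 = -0.1183.

-0.118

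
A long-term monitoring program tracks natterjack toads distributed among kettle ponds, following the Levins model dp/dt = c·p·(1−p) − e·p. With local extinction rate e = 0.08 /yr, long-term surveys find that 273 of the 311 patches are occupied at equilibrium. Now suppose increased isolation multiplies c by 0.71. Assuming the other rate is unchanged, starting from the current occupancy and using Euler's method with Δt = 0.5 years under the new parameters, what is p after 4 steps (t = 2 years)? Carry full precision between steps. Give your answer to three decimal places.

0.848

Observed p* = 273/311 = 0.87781.
Balance c(1−p*) = e gives c = e/(1 − 0.87781) = 0.08/0.12219 = 0.65474.
Starting from p₀ = 0.87781; update p ← p + (dp/dt)·Δt with the new parameters.
p: 0.87781 → 0.86763  (Δp = -0.01018)
p: 0.86763 → 0.85962  (Δp = -0.00801)
p: 0.85962 → 0.85328  (Δp = -0.00634)
p: 0.85328 → 0.84825  (Δp = -0.00503)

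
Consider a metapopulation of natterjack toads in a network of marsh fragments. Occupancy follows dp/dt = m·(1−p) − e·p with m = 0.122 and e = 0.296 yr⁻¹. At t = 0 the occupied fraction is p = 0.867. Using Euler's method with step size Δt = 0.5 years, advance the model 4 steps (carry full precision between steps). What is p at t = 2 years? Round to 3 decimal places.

0.517

Update rule: p ← p + [m·(1−p) − e·p]·Δt with Δt = 0.5.
  1  |  dp/dt·Δt = -0.120203  |  p_1 = 0.746797
  2  |  dp/dt·Δt = -0.095081  |  p_2 = 0.651716
  3  |  dp/dt·Δt = -0.075209  |  p_3 = 0.576508
  4  |  dp/dt·Δt = -0.059490  |  p_4 = 0.517018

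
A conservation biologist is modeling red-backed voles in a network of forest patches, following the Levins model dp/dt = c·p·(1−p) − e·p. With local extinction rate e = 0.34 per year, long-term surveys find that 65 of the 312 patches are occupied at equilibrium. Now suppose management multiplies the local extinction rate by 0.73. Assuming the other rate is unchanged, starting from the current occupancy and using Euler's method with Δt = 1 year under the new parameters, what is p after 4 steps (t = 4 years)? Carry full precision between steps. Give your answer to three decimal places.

0.283

Observed p* = 65/312 = 0.20833.
Balance c(1−p*) = e gives c = e/(1 − 0.20833) = 0.34/0.79167 = 0.42947.
Starting from p₀ = 0.20833; update p ← p + (dp/dt)·Δt with the new parameters.
step 1: Δp = +0.01913, p = 0.22746
step 2: Δp = +0.01901, p = 0.24647
step 3: Δp = +0.01859, p = 0.26506
step 4: Δp = +0.01787, p = 0.28293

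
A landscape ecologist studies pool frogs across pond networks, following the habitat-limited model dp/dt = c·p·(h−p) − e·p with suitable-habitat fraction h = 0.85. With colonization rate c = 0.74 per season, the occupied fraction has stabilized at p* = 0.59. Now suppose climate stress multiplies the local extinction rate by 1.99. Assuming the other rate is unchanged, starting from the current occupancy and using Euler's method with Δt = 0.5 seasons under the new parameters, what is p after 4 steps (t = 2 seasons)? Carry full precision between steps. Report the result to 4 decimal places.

0.4419

Balance c(h−p*) = e gives e = 0.74×(0.85 − 0.59000) = 0.19240.
Starting from p₀ = 0.59000; update p ← p + (dp/dt)·Δt with the new parameters.
  1  |  dp/dt·Δt = -0.056190  |  p_1 = 0.533810
  2  |  dp/dt·Δt = -0.039741  |  p_2 = 0.494069
  3  |  dp/dt·Δt = -0.029517  |  p_3 = 0.464551
  4  |  dp/dt·Δt = -0.022680  |  p_4 = 0.441871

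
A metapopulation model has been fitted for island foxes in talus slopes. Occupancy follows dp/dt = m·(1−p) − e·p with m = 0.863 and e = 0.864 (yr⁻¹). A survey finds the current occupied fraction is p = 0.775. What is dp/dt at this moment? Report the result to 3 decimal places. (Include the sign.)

Colonization term: m·(1−p) = 0.863×0.2250 = 0.19417.
Extinction term: e·p = 0.66960.
dp/dt = 0.19417 − 0.66960 = -0.47542.

-0.475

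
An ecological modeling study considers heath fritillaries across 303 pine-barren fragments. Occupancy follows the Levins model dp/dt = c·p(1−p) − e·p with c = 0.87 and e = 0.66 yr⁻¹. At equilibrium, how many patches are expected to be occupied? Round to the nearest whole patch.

p* = 1 − e/c = 1 − 0.66/0.87 = 0.2414.
Expected occupied patches = N × p* = 303 × 0.2414 = 73.14 ≈ 73.

73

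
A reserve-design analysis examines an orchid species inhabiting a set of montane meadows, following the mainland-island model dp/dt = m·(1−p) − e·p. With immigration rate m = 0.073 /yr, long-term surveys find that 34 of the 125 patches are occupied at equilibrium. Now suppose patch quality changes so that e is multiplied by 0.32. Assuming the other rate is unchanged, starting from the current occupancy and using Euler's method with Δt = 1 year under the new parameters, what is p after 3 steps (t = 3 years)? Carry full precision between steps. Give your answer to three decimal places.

0.366

Observed p* = 34/125 = 0.27200.
Balance m(1−p*) = e·p* gives e = m(1−p*)/p* = 0.073×0.72800/0.27200 = 0.19538.
Starting from p₀ = 0.27200; update p ← p + (dp/dt)·Δt with the new parameters.
t = 1: p = 0.27200 + (+0.03614) = 0.30814
t = 2: p = 0.30814 + (+0.03124) = 0.33938
t = 3: p = 0.33938 + (+0.02701) = 0.36638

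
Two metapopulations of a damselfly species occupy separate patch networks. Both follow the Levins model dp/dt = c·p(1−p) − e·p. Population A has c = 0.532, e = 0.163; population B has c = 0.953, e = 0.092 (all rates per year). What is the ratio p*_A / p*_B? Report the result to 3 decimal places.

0.768

A: p*_A = 1 − 0.163/0.532 = 0.6936.
B: p*_B = 1 − 0.092/0.953 = 0.9035.
p*_A / p*_B = 0.6936/0.9035 = 0.7677.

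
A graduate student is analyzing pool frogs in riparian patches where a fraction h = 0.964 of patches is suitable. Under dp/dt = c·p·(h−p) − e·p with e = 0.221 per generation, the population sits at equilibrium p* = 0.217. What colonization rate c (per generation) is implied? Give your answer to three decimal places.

0.296

At equilibrium c(h−p*) = e, so c = e/(h−p*).
c = 0.221/(0.964 − 0.217) = 0.221/0.7470 = 0.2959.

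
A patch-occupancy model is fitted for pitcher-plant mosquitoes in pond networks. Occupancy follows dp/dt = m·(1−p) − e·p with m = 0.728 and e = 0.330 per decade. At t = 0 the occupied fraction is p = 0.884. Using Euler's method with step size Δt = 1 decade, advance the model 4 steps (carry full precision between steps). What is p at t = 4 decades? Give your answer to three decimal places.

Update rule: p ← p + [m·(1−p) − e·p]·Δt with Δt = 1.
t = 1: p = 0.88400 + (-0.20727) = 0.67673
t = 2: p = 0.67673 + (+0.01202) = 0.68875
t = 3: p = 0.68875 + (-0.00070) = 0.68805
t = 4: p = 0.68805 + (+0.00004) = 0.68809

0.688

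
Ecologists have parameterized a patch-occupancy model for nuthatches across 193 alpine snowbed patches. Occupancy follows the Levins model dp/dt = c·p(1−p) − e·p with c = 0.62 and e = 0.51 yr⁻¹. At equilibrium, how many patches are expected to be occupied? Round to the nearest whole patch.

p* = 1 − e/c = 1 − 0.51/0.62 = 0.1774.
Expected occupied patches = N × p* = 193 × 0.1774 = 34.24 ≈ 34.

34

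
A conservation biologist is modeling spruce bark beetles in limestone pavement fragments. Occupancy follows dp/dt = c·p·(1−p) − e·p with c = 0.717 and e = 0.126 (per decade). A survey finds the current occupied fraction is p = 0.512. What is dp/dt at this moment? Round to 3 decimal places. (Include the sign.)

0.115

Colonization term: c·p·(1−p) = 0.717×0.512×0.4880 = 0.17915.
Extinction term: e·p = 0.06451.
dp/dt = 0.17915 − 0.06451 = 0.11463.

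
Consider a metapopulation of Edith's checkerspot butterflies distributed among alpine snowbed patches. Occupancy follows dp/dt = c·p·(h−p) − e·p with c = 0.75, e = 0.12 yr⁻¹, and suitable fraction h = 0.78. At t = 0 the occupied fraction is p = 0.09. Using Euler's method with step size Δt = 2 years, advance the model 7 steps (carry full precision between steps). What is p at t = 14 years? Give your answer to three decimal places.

Update rule: p ← p + [c·p·(h−p) − e·p]·Δt with Δt = 2.
step 1: Δp = +0.07155, p = 0.16155
step 2: Δp = +0.11109, p = 0.27264
step 3: Δp = +0.14206, p = 0.41470
step 4: Δp = +0.12771, p = 0.54241
step 5: Δp = +0.06313, p = 0.60554
step 6: Δp = +0.01314, p = 0.61867
step 7: Δp = +0.00123, p = 0.61990

0.620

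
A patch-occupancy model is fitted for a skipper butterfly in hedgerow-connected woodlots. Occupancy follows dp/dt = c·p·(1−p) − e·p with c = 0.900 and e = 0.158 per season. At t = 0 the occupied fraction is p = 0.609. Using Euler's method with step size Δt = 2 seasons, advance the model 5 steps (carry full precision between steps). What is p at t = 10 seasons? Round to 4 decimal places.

0.8256

Update rule: p ← p + [c·p·(1−p) − e·p]·Δt with Δt = 2.
  1  |  dp/dt·Δt = +0.236170  |  p_1 = 0.845170
  2  |  dp/dt·Δt = -0.031530  |  p_2 = 0.813640
  3  |  dp/dt·Δt = +0.015824  |  p_3 = 0.829464
  4  |  dp/dt·Δt = -0.007494  |  p_4 = 0.821970
  5  |  dp/dt·Δt = +0.003661  |  p_5 = 0.825631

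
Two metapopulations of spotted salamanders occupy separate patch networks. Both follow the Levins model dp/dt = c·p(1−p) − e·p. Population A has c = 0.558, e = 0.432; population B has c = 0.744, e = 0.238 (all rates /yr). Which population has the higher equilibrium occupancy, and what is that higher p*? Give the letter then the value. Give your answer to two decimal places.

A: p*_A = 1 − 0.432/0.558 = 0.2258.
B: p*_B = 1 − 0.238/0.744 = 0.6801.
B is higher at 0.6801.

B, 0.68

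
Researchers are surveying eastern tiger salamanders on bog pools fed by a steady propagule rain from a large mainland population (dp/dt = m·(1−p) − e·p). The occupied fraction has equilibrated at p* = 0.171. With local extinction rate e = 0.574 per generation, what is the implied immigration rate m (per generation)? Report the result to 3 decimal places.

At equilibrium m(1−p*) = e·p*, so m = e·p*/(1−p*).
m = 0.574 × 0.171 / 0.8290 = 0.0982/0.8290 = 0.1184.

0.118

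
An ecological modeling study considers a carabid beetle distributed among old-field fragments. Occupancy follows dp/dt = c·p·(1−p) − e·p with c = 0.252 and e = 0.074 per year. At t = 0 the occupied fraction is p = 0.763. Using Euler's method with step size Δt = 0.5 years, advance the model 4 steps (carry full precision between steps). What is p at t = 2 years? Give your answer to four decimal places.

Update rule: p ← p + [c·p·(1−p) − e·p]·Δt with Δt = 0.5.
p: 0.76300 → 0.75755  (Δp = -0.00545)
p: 0.75755 → 0.75267  (Δp = -0.00489)
p: 0.75267 → 0.74827  (Δp = -0.00439)
p: 0.74827 → 0.74432  (Δp = -0.00395)

0.7443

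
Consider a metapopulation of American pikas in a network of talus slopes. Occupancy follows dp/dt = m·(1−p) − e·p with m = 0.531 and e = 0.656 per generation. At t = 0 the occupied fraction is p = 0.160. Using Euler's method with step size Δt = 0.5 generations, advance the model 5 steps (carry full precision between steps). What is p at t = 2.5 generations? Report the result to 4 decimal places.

Update rule: p ← p + [m·(1−p) − e·p]·Δt with Δt = 0.5.
step 1: Δp = +0.17054, p = 0.33054
step 2: Δp = +0.06932, p = 0.39986
step 3: Δp = +0.02818, p = 0.42804
step 4: Δp = +0.01146, p = 0.43950
step 5: Δp = +0.00466, p = 0.44416

0.4442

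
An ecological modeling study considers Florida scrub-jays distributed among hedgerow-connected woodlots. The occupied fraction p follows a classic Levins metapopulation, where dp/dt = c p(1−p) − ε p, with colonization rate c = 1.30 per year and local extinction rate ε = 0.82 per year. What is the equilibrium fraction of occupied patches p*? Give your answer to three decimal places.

0.369

Setting dp/dt = 0 and dividing through by p* gives c·(1−p*) = ε.
So p* = 1 − ε/c = 1 − 0.82/1.30 = 1 − 0.6308 = 0.3692.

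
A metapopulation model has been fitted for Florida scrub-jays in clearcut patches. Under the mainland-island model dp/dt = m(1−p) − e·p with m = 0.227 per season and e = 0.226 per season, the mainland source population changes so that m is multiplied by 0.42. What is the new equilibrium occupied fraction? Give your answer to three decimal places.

0.297

Before: p* = 0.227/(0.227+0.226) = 0.5011.
After: m = 0.09534, e = 0.226; p* = 0.09534/0.3213 = 0.2967.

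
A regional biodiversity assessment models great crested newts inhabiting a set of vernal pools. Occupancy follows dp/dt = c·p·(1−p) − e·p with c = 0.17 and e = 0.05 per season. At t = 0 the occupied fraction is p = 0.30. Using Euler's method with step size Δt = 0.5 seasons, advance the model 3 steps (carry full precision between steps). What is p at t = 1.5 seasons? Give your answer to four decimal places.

Update rule: p ← p + [c·p·(1−p) − e·p]·Δt with Δt = 0.5.
p: 0.30000 → 0.31035  (Δp = +0.01035)
p: 0.31035 → 0.32078  (Δp = +0.01043)
p: 0.32078 → 0.33128  (Δp = +0.01050)

0.3313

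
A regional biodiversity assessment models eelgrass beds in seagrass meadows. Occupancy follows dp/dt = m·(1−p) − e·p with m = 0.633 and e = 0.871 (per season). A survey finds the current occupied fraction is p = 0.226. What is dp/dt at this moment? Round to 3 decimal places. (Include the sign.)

Colonization term: m·(1−p) = 0.633×0.7740 = 0.48994.
Extinction term: e·p = 0.19685.
dp/dt = 0.48994 − 0.19685 = 0.29310.

0.293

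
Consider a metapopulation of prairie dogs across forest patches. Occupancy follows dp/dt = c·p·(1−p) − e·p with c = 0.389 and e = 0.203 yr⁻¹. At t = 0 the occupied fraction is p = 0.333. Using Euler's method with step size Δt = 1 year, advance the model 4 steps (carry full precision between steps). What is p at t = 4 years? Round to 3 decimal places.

Update rule: p ← p + [c·p·(1−p) − e·p]·Δt with Δt = 1.
t = 1: p = 0.33300 + (+0.01880) = 0.35180
t = 2: p = 0.35180 + (+0.01729) = 0.36909
t = 3: p = 0.36909 + (+0.01566) = 0.38475
t = 4: p = 0.38475 + (+0.01398) = 0.39873

0.399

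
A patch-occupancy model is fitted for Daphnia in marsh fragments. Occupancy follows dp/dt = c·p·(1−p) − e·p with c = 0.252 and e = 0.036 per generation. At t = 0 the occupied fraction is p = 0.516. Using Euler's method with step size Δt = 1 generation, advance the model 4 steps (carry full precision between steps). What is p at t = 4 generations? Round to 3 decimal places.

0.676

Update rule: p ← p + [c·p·(1−p) − e·p]·Δt with Δt = 1.
  1  |  dp/dt·Δt = +0.044359  |  p_1 = 0.560359
  2  |  dp/dt·Δt = +0.041909  |  p_2 = 0.602268
  3  |  dp/dt·Δt = +0.038683  |  p_3 = 0.640951
  4  |  dp/dt·Δt = +0.034919  |  p_4 = 0.675870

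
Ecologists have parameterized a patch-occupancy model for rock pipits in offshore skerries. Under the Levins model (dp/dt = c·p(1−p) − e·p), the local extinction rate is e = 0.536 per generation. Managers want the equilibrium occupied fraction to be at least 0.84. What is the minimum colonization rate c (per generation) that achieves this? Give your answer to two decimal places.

3.35

p* = 1 − e/c ≥ 0.84 requires e/c ≤ 0.1600, i.e. c ≥ e/0.1600.
c_min = 0.536/0.1600 = 3.3500.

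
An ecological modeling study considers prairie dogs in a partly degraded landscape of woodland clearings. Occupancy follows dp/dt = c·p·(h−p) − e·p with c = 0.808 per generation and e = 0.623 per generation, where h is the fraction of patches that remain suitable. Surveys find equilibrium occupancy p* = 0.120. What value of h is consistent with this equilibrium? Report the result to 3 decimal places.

At equilibrium c(h−p*) = e, so h = p* + e/c.
h = 0.120 + 0.623/0.808 = 0.120 + 0.7710 = 0.8910.

0.891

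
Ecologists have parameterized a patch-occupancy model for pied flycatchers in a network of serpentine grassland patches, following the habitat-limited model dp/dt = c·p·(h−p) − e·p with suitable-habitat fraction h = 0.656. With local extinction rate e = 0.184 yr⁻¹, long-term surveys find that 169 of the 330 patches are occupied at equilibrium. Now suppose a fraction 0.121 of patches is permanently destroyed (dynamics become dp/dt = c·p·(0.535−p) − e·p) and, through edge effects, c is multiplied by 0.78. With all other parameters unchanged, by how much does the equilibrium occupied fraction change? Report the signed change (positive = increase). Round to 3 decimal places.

-0.162

Observed p* = 169/330 = 0.51212.
Balance c(h−p*) = e gives c = e/(0.656 − 0.51212) = 0.184/0.14388 = 1.27884.
New p* = 0.535 − e/c = 0.535 − 0.18400/0.99750 = 0.35054.
Δp* = 0.35054 − 0.51212 = -0.16158.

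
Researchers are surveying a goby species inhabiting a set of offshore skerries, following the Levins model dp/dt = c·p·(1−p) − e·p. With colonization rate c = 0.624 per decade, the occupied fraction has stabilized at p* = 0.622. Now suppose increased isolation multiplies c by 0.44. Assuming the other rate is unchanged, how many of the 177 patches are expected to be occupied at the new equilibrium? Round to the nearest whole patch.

25

Balance c(1−p*) = e gives e = 0.624×(1 − 0.62200) = 0.23587.
New p* = 1 − e/c = 1 − 0.23587/0.27456 = 0.14092.
Expected occupied = 177 × 0.14092 = 24.94 ≈ 25.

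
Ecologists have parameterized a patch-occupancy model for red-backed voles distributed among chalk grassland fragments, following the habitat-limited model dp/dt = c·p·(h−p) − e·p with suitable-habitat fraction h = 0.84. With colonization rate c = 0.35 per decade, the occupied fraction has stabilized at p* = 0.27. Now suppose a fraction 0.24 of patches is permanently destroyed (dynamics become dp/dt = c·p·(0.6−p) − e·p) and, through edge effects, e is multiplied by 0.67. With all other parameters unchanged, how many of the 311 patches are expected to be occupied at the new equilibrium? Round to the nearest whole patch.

68

Balance c(h−p*) = e gives e = 0.35×(0.84 − 0.27000) = 0.19950.
New p* = 0.6 − e/c = 0.6 − 0.13367/0.35000 = 0.21809.
Expected occupied = 311 × 0.21809 = 67.83 ≈ 68.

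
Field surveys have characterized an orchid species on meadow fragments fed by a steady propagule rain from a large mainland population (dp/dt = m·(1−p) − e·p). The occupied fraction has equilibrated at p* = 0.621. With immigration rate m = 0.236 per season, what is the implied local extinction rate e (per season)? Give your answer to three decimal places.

0.144

At equilibrium m(1−p*) = e·p*, so e = m(1−p*)/p*.
e = 0.236 × 0.3790 / 0.621 = 0.1440.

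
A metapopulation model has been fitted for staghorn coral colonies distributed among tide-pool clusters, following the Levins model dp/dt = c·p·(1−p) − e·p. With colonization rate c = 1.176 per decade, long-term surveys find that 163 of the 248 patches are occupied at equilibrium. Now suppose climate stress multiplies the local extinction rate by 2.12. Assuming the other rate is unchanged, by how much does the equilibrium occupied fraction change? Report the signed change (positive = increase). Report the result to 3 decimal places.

-0.384

Observed p* = 163/248 = 0.65726.
Balance c(1−p*) = e gives e = 1.176×(1 − 0.65726) = 0.40306.
New p* = 1 − e/c = 1 − 0.85449/1.17600 = 0.27339.
Δp* = 0.27339 − 0.65726 = -0.38387.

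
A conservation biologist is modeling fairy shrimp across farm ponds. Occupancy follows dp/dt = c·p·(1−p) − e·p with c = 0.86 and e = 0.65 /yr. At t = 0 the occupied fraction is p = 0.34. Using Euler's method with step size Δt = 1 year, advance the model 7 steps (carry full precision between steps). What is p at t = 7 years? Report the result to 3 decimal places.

Update rule: p ← p + [c·p·(1−p) − e·p]·Δt with Δt = 1.
p: 0.34000 → 0.31198  (Δp = -0.02802)
p: 0.31198 → 0.29379  (Δp = -0.01819)
p: 0.29379 → 0.28126  (Δp = -0.01253)
p: 0.28126 → 0.27229  (Δp = -0.00897)
p: 0.27229 → 0.26571  (Δp = -0.00658)
p: 0.26571 → 0.26079  (Δp = -0.00492)
p: 0.26079 → 0.25707  (Δp = -0.00372)

0.257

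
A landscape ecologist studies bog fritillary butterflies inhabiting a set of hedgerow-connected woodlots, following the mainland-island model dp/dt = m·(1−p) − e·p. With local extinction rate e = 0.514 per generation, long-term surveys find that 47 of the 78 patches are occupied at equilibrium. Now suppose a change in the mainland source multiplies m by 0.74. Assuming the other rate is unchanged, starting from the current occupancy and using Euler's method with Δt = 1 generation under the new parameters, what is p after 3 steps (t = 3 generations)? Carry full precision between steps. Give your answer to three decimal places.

0.529

Observed p* = 47/78 = 0.60256.
Balance m(1−p*) = e·p* gives m = e·p*/(1−p*) = 0.514×0.60256/0.39744 = 0.77929.
Starting from p₀ = 0.60256; update p ← p + (dp/dt)·Δt with the new parameters.
  1  |  dp/dt·Δt = -0.080527  |  p_1 = 0.522037
  2  |  dp/dt·Δt = +0.007302  |  p_2 = 0.529339
  3  |  dp/dt·Δt = -0.000662  |  p_3 = 0.528677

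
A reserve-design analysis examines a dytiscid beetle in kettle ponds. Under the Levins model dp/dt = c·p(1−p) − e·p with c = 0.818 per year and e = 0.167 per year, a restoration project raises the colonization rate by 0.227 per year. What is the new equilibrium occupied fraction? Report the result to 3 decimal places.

Before: p* = 1 − 0.167/0.818 = 0.7958.
After the change, c = 1.045, e = 0.167, so p* = 1 − 0.167/1.045 = 0.8402.

0.840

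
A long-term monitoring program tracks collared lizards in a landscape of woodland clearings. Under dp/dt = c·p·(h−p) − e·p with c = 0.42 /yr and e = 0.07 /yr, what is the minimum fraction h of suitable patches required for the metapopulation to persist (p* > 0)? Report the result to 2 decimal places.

0.17

p* = h − e/c is positive only when h > e/c.
h_min = e/c = 0.07/0.42 = 0.1667.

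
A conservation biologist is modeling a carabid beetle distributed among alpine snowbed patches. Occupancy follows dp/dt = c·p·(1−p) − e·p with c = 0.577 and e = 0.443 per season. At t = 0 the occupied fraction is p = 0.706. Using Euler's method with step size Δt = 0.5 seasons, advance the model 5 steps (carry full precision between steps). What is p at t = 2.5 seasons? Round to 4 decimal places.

0.4274

Update rule: p ← p + [c·p·(1−p) − e·p]·Δt with Δt = 0.5.
p: 0.70600 → 0.60950  (Δp = -0.09650)
p: 0.60950 → 0.54316  (Δp = -0.06634)
p: 0.54316 → 0.49444  (Δp = -0.04872)
p: 0.49444 → 0.45704  (Δp = -0.03740)
p: 0.45704 → 0.42740  (Δp = -0.02964)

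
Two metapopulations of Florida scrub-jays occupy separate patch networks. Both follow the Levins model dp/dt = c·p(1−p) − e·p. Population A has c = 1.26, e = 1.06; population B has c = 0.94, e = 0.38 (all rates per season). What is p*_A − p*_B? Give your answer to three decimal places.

A: p*_A = 1 − 1.06/1.26 = 0.1587.
B: p*_B = 1 − 0.38/0.94 = 0.5957.
p*_A − p*_B = 0.1587 − 0.5957 = -0.4370.

-0.437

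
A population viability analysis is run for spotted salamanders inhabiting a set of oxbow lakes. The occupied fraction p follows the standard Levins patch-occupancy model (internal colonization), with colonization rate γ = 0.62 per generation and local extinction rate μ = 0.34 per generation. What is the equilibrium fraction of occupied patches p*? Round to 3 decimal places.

0.452

Setting dp/dt = 0 and dividing through by p* gives γ·(1−p*) = μ.
So p* = 1 − μ/γ = 1 − 0.34/0.62 = 1 − 0.5484 = 0.4516.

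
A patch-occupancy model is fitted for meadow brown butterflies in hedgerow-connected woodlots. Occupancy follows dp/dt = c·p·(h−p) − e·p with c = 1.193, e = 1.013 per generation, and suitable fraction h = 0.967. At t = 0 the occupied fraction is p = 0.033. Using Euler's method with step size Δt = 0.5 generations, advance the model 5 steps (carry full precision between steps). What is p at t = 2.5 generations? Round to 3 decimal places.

Update rule: p ← p + [c·p·(h−p) − e·p]·Δt with Δt = 0.5.
t = 0.5: p = 0.03300 + (+0.00167) = 0.03467
t = 1: p = 0.03467 + (+0.00172) = 0.03639
t = 1.5: p = 0.03639 + (+0.00177) = 0.03816
t = 2: p = 0.03816 + (+0.00181) = 0.03998
t = 2.5: p = 0.03998 + (+0.00186) = 0.04183

0.042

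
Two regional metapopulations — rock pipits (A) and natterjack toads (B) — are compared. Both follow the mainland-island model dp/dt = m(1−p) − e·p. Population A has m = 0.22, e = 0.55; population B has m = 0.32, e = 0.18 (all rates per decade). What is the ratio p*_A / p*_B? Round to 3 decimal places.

A: p*_A = m/(m+e) = 0.22/0.7700 = 0.2857.
B: p*_B = 0.32/0.5000 = 0.6400.
p*_A / p*_B = 0.2857/0.6400 = 0.4464.

0.446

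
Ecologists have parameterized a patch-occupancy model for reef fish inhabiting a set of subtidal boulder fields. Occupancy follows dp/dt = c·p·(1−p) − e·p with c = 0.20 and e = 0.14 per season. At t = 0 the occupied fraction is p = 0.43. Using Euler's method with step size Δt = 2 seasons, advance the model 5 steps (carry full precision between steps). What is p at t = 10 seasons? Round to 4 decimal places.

Update rule: p ← p + [c·p·(1−p) − e·p]·Δt with Δt = 2.
  1  |  dp/dt·Δt = -0.022360  |  p_1 = 0.407640
  2  |  dp/dt·Δt = -0.017551  |  p_2 = 0.390089
  3  |  dp/dt·Δt = -0.014057  |  p_3 = 0.376032
  4  |  dp/dt·Δt = -0.011436  |  p_4 = 0.364596
  5  |  dp/dt·Δt = -0.009420  |  p_5 = 0.355175

0.3552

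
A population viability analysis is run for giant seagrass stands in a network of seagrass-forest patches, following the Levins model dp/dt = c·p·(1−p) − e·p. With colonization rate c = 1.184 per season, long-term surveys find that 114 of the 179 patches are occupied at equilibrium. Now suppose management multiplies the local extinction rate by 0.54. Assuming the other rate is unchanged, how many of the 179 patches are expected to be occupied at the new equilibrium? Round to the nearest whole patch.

Observed p* = 114/179 = 0.63687.
Balance c(1−p*) = e gives e = 1.184×(1 − 0.63687) = 0.42995.
New p* = 1 − e/c = 1 − 0.23217/1.18400 = 0.80391.
Expected occupied = 179 × 0.80391 = 143.90 ≈ 144.

144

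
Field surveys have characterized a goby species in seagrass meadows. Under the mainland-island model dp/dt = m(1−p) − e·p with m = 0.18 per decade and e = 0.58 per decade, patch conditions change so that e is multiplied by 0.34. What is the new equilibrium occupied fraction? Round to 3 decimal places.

Before: p* = 0.18/(0.18+0.58) = 0.2368.
After: m = 0.18, e = 0.1972; p* = 0.18/0.3772 = 0.4772.

0.477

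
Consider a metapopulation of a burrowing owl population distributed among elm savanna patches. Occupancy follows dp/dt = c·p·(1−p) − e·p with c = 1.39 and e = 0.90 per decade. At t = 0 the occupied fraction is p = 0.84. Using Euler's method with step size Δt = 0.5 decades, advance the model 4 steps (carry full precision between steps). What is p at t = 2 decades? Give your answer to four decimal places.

Update rule: p ← p + [c·p·(1−p) − e·p]·Δt with Δt = 0.5.
step 1: Δp = -0.28459, p = 0.55541
step 2: Δp = -0.07832, p = 0.47709
step 3: Δp = -0.04131, p = 0.43579
step 4: Δp = -0.02522, p = 0.41057

0.4106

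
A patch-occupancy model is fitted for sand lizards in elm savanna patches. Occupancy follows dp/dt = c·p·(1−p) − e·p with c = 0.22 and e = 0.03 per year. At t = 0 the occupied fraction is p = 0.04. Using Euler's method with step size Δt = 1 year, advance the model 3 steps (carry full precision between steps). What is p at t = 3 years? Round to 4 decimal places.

0.0656

Update rule: p ← p + [c·p·(1−p) − e·p]·Δt with Δt = 1.
  1  |  dp/dt·Δt = +0.007248  |  p_1 = 0.047248
  2  |  dp/dt·Δt = +0.008486  |  p_2 = 0.055734
  3  |  dp/dt·Δt = +0.009906  |  p_3 = 0.065640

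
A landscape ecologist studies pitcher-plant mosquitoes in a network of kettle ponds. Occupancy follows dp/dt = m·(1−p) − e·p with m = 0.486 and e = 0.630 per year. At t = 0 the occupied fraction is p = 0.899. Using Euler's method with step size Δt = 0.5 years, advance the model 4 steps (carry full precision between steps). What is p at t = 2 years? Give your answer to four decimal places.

0.4532

Update rule: p ← p + [m·(1−p) − e·p]·Δt with Δt = 0.5.
  1  |  dp/dt·Δt = -0.258642  |  p_1 = 0.640358
  2  |  dp/dt·Δt = -0.114320  |  p_2 = 0.526038
  3  |  dp/dt·Δt = -0.050529  |  p_3 = 0.475509
  4  |  dp/dt·Δt = -0.022334  |  p_4 = 0.453175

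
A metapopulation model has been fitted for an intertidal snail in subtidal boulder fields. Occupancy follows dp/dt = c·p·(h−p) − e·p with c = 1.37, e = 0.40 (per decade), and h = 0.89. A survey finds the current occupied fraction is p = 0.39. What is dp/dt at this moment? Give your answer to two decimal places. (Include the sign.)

Colonization term: c·p·(h−p) = 1.37×0.39×0.5000 = 0.26715.
Extinction term: e·p = 0.15600.
dp/dt = 0.26715 − 0.15600 = 0.11115.

0.11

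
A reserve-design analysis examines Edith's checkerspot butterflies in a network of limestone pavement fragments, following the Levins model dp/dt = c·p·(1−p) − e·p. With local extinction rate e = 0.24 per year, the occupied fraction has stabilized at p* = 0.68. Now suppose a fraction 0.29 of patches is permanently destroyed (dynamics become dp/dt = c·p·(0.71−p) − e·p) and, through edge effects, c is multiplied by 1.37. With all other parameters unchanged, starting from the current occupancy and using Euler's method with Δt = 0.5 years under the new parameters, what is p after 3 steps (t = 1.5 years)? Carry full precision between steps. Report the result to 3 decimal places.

0.541

Balance c(1−p*) = e gives c = e/(1 − 0.68000) = 0.24/0.32000 = 0.75000.
Starting from p₀ = 0.68000; update p ← p + (dp/dt)·Δt with the new parameters.
t = 0.5: p = 0.68000 + (-0.07112) = 0.60888
t = 1: p = 0.60888 + (-0.04143) = 0.56745
t = 1.5: p = 0.56745 + (-0.02654) = 0.54091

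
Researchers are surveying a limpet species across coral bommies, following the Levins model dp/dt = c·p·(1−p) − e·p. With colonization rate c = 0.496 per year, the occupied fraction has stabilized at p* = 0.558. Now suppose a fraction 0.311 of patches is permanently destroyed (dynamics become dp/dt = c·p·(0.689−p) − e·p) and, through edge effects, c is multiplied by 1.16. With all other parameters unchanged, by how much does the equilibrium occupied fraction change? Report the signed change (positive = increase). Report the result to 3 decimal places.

Balance c(1−p*) = e gives e = 0.496×(1 − 0.55800) = 0.21923.
New p* = 0.689 − e/c = 0.689 − 0.21923/0.57536 = 0.30797.
Δp* = 0.30797 − 0.55800 = -0.25003.

-0.250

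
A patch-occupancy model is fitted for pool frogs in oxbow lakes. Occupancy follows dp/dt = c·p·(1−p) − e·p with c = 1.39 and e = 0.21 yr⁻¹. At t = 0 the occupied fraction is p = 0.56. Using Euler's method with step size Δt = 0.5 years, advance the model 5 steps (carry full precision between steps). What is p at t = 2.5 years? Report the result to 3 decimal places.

Update rule: p ← p + [c·p·(1−p) − e·p]·Δt with Δt = 0.5.
step 1: Δp = +0.11245, p = 0.67245
step 2: Δp = +0.08247, p = 0.75492
step 3: Δp = +0.04932, p = 0.80424
step 4: Δp = +0.02497, p = 0.82921
step 5: Δp = +0.01136, p = 0.84057

0.841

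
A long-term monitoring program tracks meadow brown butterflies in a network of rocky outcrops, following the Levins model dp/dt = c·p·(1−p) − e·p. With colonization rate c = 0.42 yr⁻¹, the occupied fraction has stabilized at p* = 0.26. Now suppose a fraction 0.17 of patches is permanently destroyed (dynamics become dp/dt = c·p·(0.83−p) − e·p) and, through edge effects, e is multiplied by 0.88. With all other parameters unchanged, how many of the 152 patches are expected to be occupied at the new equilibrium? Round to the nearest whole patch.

Balance c(1−p*) = e gives e = 0.42×(1 − 0.26000) = 0.31080.
New p* = 0.83 − e/c = 0.83 − 0.27350/0.42000 = 0.17881.
Expected occupied = 152 × 0.17881 = 27.18 ≈ 27.

27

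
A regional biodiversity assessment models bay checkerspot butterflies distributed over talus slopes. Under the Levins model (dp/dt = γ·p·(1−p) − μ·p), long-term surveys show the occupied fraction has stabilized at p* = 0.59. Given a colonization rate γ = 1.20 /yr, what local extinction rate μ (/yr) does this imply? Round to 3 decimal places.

0.492

At equilibrium γ(1−p*) = μ.
μ = 1.20 × (1 − 0.59) = 1.20 × 0.4100 = 0.4920.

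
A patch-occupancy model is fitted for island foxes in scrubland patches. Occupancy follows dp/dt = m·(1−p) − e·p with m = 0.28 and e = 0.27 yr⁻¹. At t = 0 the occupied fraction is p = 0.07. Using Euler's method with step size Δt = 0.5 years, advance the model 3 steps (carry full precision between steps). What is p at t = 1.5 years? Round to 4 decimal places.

0.3418

Update rule: p ← p + [m·(1−p) − e·p]·Δt with Δt = 0.5.
  1  |  dp/dt·Δt = +0.120750  |  p_1 = 0.190750
  2  |  dp/dt·Δt = +0.087544  |  p_2 = 0.278294
  3  |  dp/dt·Δt = +0.063469  |  p_3 = 0.341763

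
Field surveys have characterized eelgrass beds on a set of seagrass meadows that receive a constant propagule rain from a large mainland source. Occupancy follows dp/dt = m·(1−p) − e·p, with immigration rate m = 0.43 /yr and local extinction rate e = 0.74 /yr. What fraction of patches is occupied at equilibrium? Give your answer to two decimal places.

At equilibrium the propagule rain into empty patches balances local extinction: m(1−p*) = e·p*.
p* = m/(m+e) = 0.43/(0.43+0.74) = 0.43/1.1700 = 0.3675.

0.37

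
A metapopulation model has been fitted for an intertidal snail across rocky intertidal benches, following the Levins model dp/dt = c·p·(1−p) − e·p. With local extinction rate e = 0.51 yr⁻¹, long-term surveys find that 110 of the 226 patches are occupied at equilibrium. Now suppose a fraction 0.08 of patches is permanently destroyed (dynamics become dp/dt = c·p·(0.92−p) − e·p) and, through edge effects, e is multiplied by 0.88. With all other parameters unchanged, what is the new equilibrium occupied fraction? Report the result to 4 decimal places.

0.4683

Observed p* = 110/226 = 0.48673.
Balance c(1−p*) = e gives c = e/(1 − 0.48673) = 0.51/0.51327 = 0.99363.
New p* = 0.92 − e/c = 0.92 − 0.44880/0.99363 = 0.46832.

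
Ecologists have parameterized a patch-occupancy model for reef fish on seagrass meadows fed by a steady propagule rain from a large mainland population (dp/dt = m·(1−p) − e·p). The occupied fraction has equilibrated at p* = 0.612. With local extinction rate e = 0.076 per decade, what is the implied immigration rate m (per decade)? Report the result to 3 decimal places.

0.120

At equilibrium m(1−p*) = e·p*, so m = e·p*/(1−p*).
m = 0.076 × 0.612 / 0.3880 = 0.0465/0.3880 = 0.1199.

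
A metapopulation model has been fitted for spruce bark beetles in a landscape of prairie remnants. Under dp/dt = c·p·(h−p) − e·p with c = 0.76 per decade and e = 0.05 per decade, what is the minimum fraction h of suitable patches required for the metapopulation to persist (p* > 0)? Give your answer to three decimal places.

0.066

p* = h − e/c is positive only when h > e/c.
h_min = e/c = 0.05/0.76 = 0.0658.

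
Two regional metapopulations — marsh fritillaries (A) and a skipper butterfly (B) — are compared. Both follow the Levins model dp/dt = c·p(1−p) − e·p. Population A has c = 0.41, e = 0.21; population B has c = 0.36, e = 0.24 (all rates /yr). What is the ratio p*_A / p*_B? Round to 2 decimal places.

1.46

A: p*_A = 1 − 0.21/0.41 = 0.4878.
B: p*_B = 1 − 0.24/0.36 = 0.3333.
p*_A / p*_B = 0.4878/0.3333 = 1.4634.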